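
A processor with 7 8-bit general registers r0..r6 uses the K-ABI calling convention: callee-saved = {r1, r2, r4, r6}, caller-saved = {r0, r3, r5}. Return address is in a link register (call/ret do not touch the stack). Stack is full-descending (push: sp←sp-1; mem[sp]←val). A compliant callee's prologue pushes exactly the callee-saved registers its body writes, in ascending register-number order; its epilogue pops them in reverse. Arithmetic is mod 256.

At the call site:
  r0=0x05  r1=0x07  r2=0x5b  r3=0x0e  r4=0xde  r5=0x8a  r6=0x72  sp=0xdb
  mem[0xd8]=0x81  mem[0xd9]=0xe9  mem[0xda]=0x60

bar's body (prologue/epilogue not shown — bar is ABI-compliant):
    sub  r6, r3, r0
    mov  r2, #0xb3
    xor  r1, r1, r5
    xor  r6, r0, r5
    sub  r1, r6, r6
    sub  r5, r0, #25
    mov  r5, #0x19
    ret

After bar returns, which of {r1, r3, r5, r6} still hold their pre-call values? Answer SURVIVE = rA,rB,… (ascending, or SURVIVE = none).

SURVIVE = r1,r3,r6

prologue: push r1 -> mem[0xda]=0x07, sp=0xda
prologue: push r2 -> mem[0xd9]=0x5b, sp=0xd9
prologue: push r6 -> mem[0xd8]=0x72, sp=0xd8
body[0] sub  r6, r3, r0 -> r6=0x09
body[1] mov  r2, #0xb3 -> r2=0xb3
body[2] xor  r1, r1, r5 -> r1=0x8d
body[3] xor  r6, r0, r5 -> r6=0x8f
body[4] sub  r1, r6, r6 -> r1=0x00
body[5] sub  r5, r0, #25 -> r5=0xec
body[6] mov  r5, #0x19 -> r5=0x19
epilogue: pop r6=0x72, sp=0xd9
epilogue: pop r2=0x5b, sp=0xda
epilogue: pop r1=0x07, sp=0xdb
r1: callee-saved, written=True
r3: caller-saved, written=False
r5: caller-saved, written=True
r6: callee-saved, written=True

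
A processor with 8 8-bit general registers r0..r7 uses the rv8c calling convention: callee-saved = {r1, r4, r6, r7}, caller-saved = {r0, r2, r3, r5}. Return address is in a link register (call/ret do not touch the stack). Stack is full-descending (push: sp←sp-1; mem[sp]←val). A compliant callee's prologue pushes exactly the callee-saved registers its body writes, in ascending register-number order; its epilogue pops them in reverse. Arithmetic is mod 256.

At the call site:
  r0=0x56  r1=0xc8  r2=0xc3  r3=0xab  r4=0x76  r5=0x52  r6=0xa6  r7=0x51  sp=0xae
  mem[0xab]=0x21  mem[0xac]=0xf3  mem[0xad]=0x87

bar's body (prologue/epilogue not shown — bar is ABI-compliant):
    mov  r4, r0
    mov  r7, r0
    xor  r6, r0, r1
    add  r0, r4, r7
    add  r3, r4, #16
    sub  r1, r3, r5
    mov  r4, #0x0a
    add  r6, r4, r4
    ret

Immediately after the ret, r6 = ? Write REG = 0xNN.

REG = 0xa6

prologue: push r1 -> mem[0xad]=0xc8, sp=0xad
prologue: push r4 -> mem[0xac]=0x76, sp=0xac
prologue: push r6 -> mem[0xab]=0xa6, sp=0xab
prologue: push r7 -> mem[0xaa]=0x51, sp=0xaa
body[0] mov  r4, r0 -> r4=0x56
body[1] mov  r7, r0 -> r7=0x56
body[2] xor  r6, r0, r1 -> r6=0x9e
body[3] add  r0, r4, r7 -> r0=0xac
body[4] add  r3, r4, #16 -> r3=0x66
body[5] sub  r1, r3, r5 -> r1=0x14
body[6] mov  r4, #0x0a -> r4=0x0a
body[7] add  r6, r4, r4 -> r6=0x14
epilogue: pop r7=0x51, sp=0xab
epilogue: pop r6=0xa6, sp=0xac
epilogue: pop r4=0x76, sp=0xad
epilogue: pop r1=0xc8, sp=0xae
r6 is callee-saved -> restored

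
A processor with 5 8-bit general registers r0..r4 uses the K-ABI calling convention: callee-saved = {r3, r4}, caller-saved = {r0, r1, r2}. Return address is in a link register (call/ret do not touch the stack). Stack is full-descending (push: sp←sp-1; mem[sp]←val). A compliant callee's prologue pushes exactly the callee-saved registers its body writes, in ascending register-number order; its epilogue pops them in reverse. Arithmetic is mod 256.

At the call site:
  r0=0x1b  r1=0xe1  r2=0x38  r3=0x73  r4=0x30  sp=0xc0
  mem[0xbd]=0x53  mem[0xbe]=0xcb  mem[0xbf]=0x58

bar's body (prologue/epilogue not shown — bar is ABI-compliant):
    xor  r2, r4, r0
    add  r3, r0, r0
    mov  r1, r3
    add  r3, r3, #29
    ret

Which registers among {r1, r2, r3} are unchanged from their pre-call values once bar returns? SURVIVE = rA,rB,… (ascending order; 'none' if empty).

prologue: push r3 -> mem[0xbf]=0x73, sp=0xbf
body[0] xor  r2, r4, r0 -> r2=0x2b
body[1] add  r3, r0, r0 -> r3=0x36
body[2] mov  r1, r3 -> r1=0x36
body[3] add  r3, r3, #29 -> r3=0x53
epilogue: pop r3=0x73, sp=0xc0
r1: caller-saved, written=True
r2: caller-saved, written=True
r3: callee-saved, written=True

SURVIVE = r3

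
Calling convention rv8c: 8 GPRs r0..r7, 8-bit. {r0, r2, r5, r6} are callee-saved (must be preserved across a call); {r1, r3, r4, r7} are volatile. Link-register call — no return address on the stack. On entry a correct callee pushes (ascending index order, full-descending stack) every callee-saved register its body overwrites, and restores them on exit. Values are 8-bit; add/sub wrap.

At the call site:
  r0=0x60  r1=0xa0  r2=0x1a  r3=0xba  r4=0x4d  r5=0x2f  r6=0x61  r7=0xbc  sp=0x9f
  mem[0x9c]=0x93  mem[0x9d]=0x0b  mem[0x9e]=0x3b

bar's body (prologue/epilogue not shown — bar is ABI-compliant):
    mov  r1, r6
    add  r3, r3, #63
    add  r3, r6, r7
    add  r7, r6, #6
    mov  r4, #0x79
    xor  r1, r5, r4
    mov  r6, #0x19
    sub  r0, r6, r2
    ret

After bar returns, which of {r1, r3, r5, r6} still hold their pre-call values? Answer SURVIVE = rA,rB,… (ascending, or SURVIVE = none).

prologue: push r0 -> mem[0x9e]=0x60, sp=0x9e
prologue: push r6 -> mem[0x9d]=0x61, sp=0x9d
body[0] mov  r1, r6 -> r1=0x61
body[1] add  r3, r3, #63 -> r3=0xf9
body[2] add  r3, r6, r7 -> r3=0x1d
body[3] add  r7, r6, #6 -> r7=0x67
body[4] mov  r4, #0x79 -> r4=0x79
body[5] xor  r1, r5, r4 -> r1=0x56
body[6] mov  r6, #0x19 -> r6=0x19
body[7] sub  r0, r6, r2 -> r0=0xff
epilogue: pop r6=0x61, sp=0x9e
epilogue: pop r0=0x60, sp=0x9f
r1: caller-saved, written=True
r3: caller-saved, written=True
r5: callee-saved, written=False
r6: callee-saved, written=True

SURVIVE = r5,r6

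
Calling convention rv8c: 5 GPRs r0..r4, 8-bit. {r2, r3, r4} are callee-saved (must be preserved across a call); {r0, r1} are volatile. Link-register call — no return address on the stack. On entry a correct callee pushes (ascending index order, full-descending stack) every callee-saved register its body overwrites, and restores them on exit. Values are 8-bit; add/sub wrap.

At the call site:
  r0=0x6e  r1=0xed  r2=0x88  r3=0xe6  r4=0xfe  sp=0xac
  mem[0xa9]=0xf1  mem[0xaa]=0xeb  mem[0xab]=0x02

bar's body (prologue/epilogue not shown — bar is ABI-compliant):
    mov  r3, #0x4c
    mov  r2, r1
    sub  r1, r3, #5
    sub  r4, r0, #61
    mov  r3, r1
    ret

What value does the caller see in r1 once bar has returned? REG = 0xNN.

REG = 0x47

prologue: push r2 -> mem[0xab]=0x88, sp=0xab
prologue: push r3 -> mem[0xaa]=0xe6, sp=0xaa
prologue: push r4 -> mem[0xa9]=0xfe, sp=0xa9
body[0] mov  r3, #0x4c -> r3=0x4c
body[1] mov  r2, r1 -> r2=0xed
body[2] sub  r1, r3, #5 -> r1=0x47
body[3] sub  r4, r0, #61 -> r4=0x31
body[4] mov  r3, r1 -> r3=0x47
epilogue: pop r4=0xfe, sp=0xaa
epilogue: pop r3=0xe6, sp=0xab
epilogue: pop r2=0x88, sp=0xac
r1 is caller-saved -> body value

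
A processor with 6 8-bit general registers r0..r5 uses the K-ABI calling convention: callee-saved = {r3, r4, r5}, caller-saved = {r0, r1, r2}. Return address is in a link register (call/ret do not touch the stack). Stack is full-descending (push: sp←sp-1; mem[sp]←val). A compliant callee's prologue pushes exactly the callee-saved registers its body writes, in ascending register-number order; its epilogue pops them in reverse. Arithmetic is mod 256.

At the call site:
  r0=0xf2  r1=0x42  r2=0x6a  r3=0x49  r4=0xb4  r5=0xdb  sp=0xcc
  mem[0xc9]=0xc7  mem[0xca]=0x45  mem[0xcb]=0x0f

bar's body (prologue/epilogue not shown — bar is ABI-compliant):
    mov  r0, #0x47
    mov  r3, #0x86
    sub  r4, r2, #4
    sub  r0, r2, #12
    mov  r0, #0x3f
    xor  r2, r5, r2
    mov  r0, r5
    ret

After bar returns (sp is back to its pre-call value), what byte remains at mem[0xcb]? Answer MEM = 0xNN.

prologue: push r3 -> mem[0xcb]=0x49, sp=0xcb
prologue: push r4 -> mem[0xca]=0xb4, sp=0xca
body[0] mov  r0, #0x47 -> r0=0x47
body[1] mov  r3, #0x86 -> r3=0x86
body[2] sub  r4, r2, #4 -> r4=0x66
body[3] sub  r0, r2, #12 -> r0=0x5e
body[4] mov  r0, #0x3f -> r0=0x3f
body[5] xor  r2, r5, r2 -> r2=0xb1
body[6] mov  r0, r5 -> r0=0xdb
epilogue: pop r4=0xb4, sp=0xcb
epilogue: pop r3=0x49, sp=0xcc
prologue pushed ['r3', 'r4'] at ['0xcb', '0xca']

MEM = 0x49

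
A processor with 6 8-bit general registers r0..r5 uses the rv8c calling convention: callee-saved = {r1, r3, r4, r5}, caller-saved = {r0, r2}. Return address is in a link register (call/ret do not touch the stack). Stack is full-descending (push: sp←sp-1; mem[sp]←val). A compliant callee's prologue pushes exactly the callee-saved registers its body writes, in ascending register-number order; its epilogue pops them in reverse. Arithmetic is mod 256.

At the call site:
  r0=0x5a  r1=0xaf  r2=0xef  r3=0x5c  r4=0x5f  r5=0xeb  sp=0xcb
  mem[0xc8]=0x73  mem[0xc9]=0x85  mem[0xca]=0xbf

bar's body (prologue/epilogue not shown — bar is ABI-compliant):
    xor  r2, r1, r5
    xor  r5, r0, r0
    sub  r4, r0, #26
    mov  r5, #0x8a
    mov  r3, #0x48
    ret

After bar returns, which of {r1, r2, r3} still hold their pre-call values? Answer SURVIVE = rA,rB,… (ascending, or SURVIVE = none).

prologue: push r3 → mem[0xca]=0x5c, sp=0xca
prologue: push r4 → mem[0xc9]=0x5f, sp=0xc9
prologue: push r5 → mem[0xc8]=0xeb, sp=0xc8
body[0] xor  r2, r1, r5 → r2=0x44
body[1] xor  r5, r0, r0 → r5=0x00
body[2] sub  r4, r0, #26 → r4=0x40
body[3] mov  r5, #0x8a → r5=0x8a
body[4] mov  r3, #0x48 → r3=0x48
epilogue: pop r5=0xeb, sp=0xc9
epilogue: pop r4=0x5f, sp=0xca
epilogue: pop r3=0x5c, sp=0xcb
r1: callee-saved, written=False
r2: caller-saved, written=True
r3: callee-saved, written=True

SURVIVE = r1,r3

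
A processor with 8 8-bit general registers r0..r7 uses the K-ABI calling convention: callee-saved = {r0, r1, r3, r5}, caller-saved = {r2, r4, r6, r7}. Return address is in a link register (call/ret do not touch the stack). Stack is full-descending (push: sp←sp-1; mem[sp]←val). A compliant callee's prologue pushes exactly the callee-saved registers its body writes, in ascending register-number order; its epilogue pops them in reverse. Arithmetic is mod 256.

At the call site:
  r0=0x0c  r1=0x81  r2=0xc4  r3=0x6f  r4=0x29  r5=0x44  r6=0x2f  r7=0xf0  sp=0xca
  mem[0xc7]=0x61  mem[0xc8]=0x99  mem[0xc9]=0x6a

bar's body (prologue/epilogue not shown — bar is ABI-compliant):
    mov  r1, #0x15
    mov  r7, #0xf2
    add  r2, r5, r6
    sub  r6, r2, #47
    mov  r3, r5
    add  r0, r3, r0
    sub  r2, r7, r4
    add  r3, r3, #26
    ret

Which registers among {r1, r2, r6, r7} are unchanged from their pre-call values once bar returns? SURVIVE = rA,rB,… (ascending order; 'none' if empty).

prologue: push r0 -> mem[0xc9]=0x0c, sp=0xc9
prologue: push r1 -> mem[0xc8]=0x81, sp=0xc8
prologue: push r3 -> mem[0xc7]=0x6f, sp=0xc7
body[0] mov  r1, #0x15 -> r1=0x15
body[1] mov  r7, #0xf2 -> r7=0xf2
body[2] add  r2, r5, r6 -> r2=0x73
body[3] sub  r6, r2, #47 -> r6=0x44
body[4] mov  r3, r5 -> r3=0x44
body[5] add  r0, r3, r0 -> r0=0x50
body[6] sub  r2, r7, r4 -> r2=0xc9
body[7] add  r3, r3, #26 -> r3=0x5e
epilogue: pop r3=0x6f, sp=0xc8
epilogue: pop r1=0x81, sp=0xc9
epilogue: pop r0=0x0c, sp=0xca
r1: callee-saved, written=True
r2: caller-saved, written=True
r6: caller-saved, written=True
r7: caller-saved, written=True

SURVIVE = r1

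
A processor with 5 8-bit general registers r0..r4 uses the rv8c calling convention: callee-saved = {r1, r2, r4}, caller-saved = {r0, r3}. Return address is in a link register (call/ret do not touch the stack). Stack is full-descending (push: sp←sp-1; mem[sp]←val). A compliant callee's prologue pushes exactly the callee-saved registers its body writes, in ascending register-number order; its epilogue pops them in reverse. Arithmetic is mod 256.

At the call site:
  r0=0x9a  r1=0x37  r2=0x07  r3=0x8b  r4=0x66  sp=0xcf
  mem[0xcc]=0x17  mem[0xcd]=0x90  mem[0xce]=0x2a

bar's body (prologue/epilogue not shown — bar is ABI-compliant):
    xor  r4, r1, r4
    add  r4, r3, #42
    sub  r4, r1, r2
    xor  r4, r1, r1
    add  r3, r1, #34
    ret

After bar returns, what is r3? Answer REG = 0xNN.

prologue: push r4 -> mem[0xce]=0x66, sp=0xce
body[0] xor  r4, r1, r4 -> r4=0x51
body[1] add  r4, r3, #42 -> r4=0xb5
body[2] sub  r4, r1, r2 -> r4=0x30
body[3] xor  r4, r1, r1 -> r4=0x00
body[4] add  r3, r1, #34 -> r3=0x59
epilogue: pop r4=0x66, sp=0xcf
r3 is caller-saved -> body value

REG = 0x59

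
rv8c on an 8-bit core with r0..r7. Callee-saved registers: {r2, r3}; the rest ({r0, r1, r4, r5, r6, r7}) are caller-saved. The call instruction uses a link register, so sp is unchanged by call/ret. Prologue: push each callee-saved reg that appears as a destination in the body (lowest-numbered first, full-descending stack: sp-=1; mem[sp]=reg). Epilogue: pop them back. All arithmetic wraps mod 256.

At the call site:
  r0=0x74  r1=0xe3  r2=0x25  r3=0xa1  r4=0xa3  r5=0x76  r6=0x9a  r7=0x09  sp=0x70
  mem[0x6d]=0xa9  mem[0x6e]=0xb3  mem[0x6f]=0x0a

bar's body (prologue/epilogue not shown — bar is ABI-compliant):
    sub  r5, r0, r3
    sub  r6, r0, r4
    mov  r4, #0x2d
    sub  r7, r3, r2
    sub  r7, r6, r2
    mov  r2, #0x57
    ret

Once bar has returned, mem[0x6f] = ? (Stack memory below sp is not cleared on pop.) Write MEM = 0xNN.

prologue: push r2 -> mem[0x6f]=0x25, sp=0x6f
body[0] sub  r5, r0, r3 -> r5=0xd3
body[1] sub  r6, r0, r4 -> r6=0xd1
body[2] mov  r4, #0x2d -> r4=0x2d
body[3] sub  r7, r3, r2 -> r7=0x7c
body[4] sub  r7, r6, r2 -> r7=0xac
body[5] mov  r2, #0x57 -> r2=0x57
epilogue: pop r2=0x25, sp=0x70
prologue pushed ['r2'] at ['0x6f']

MEM = 0x25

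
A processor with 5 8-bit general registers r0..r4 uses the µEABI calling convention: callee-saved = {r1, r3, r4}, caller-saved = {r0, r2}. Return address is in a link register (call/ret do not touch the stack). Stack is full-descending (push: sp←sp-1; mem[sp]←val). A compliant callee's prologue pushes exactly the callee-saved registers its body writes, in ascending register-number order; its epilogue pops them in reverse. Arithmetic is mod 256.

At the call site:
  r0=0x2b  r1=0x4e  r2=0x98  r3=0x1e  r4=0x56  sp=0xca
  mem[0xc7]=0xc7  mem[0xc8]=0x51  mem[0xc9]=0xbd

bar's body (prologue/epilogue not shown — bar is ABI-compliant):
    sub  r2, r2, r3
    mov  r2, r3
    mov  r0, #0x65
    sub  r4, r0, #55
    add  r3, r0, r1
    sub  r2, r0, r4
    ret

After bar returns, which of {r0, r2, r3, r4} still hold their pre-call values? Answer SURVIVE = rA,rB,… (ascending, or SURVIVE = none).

SURVIVE = r3,r4

prologue: push r3 → mem[0xc9]=0x1e, sp=0xc9
prologue: push r4 → mem[0xc8]=0x56, sp=0xc8
body[0] sub  r2, r2, r3 → r2=0x7a
body[1] mov  r2, r3 → r2=0x1e
body[2] mov  r0, #0x65 → r0=0x65
body[3] sub  r4, r0, #55 → r4=0x2e
body[4] add  r3, r0, r1 → r3=0xb3
body[5] sub  r2, r0, r4 → r2=0x37
epilogue: pop r4=0x56, sp=0xc9
epilogue: pop r3=0x1e, sp=0xca
r0: caller-saved, written=True
r2: caller-saved, written=True
r3: callee-saved, written=True
r4: callee-saved, written=True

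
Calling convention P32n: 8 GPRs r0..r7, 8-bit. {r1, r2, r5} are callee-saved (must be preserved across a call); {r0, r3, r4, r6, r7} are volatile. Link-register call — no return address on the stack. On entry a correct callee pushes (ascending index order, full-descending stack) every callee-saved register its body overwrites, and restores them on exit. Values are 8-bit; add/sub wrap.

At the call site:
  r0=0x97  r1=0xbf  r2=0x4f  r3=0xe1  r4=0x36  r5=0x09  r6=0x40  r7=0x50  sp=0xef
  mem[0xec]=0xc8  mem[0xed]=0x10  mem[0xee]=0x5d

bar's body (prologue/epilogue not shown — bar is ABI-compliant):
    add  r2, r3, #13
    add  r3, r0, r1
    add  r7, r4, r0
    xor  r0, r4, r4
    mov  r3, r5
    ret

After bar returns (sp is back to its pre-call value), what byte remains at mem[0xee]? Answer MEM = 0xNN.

MEM = 0x4f

prologue: push r2 -> mem[0xee]=0x4f, sp=0xee
body[0] add  r2, r3, #13 -> r2=0xee
body[1] add  r3, r0, r1 -> r3=0x56
body[2] add  r7, r4, r0 -> r7=0xcd
body[3] xor  r0, r4, r4 -> r0=0x00
body[4] mov  r3, r5 -> r3=0x09
epilogue: pop r2=0x4f, sp=0xef
prologue pushed ['r2'] at ['0xee']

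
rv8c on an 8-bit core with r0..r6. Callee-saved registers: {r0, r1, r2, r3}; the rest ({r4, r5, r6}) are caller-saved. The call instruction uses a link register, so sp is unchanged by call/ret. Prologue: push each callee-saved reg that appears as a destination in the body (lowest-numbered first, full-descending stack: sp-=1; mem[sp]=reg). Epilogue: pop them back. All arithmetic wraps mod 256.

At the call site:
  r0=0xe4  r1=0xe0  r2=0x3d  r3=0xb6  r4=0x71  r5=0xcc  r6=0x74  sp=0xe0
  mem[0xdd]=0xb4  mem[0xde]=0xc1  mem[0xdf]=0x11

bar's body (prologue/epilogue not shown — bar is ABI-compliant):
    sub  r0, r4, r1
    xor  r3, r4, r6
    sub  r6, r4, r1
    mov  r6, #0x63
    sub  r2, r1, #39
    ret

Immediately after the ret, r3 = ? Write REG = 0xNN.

prologue: push r0 -> mem[0xdf]=0xe4, sp=0xdf
prologue: push r2 -> mem[0xde]=0x3d, sp=0xde
prologue: push r3 -> mem[0xdd]=0xb6, sp=0xdd
body[0] sub  r0, r4, r1 -> r0=0x91
body[1] xor  r3, r4, r6 -> r3=0x05
body[2] sub  r6, r4, r1 -> r6=0x91
body[3] mov  r6, #0x63 -> r6=0x63
body[4] sub  r2, r1, #39 -> r2=0xb9
epilogue: pop r3=0xb6, sp=0xde
epilogue: pop r2=0x3d, sp=0xdf
epilogue: pop r0=0xe4, sp=0xe0
r3 is callee-saved -> restored

REG = 0xb6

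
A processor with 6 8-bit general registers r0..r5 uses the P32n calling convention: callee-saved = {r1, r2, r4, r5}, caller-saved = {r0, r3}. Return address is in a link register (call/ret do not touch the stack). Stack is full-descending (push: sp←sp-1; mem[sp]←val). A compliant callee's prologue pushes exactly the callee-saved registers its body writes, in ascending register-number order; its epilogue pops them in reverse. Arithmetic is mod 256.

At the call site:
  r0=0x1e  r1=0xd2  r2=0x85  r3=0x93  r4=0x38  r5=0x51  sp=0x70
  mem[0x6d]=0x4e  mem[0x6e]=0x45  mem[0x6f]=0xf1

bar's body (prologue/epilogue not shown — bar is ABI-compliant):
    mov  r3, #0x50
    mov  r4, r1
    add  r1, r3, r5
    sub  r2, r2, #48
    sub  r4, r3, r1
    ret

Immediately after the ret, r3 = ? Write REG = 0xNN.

prologue: push r1 -> mem[0x6f]=0xd2, sp=0x6f
prologue: push r2 -> mem[0x6e]=0x85, sp=0x6e
prologue: push r4 -> mem[0x6d]=0x38, sp=0x6d
body[0] mov  r3, #0x50 -> r3=0x50
body[1] mov  r4, r1 -> r4=0xd2
body[2] add  r1, r3, r5 -> r1=0xa1
body[3] sub  r2, r2, #48 -> r2=0x55
body[4] sub  r4, r3, r1 -> r4=0xaf
epilogue: pop r4=0x38, sp=0x6e
epilogue: pop r2=0x85, sp=0x6f
epilogue: pop r1=0xd2, sp=0x70
r3 is caller-saved -> body value

REG = 0x50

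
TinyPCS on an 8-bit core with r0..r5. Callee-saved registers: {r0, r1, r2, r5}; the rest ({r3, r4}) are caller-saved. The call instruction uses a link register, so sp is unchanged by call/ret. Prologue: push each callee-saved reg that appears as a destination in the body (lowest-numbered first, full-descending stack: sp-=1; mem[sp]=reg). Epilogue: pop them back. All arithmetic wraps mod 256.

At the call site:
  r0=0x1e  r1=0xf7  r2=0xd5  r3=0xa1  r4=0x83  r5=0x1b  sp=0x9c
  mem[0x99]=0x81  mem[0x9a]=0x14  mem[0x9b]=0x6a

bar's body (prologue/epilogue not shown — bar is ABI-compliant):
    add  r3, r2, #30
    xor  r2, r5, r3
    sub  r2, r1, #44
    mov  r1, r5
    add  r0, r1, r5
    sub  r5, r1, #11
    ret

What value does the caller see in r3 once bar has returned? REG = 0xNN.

prologue: push r0 -> mem[0x9b]=0x1e, sp=0x9b
prologue: push r1 -> mem[0x9a]=0xf7, sp=0x9a
prologue: push r2 -> mem[0x99]=0xd5, sp=0x99
prologue: push r5 -> mem[0x98]=0x1b, sp=0x98
body[0] add  r3, r2, #30 -> r3=0xf3
body[1] xor  r2, r5, r3 -> r2=0xe8
body[2] sub  r2, r1, #44 -> r2=0xcb
body[3] mov  r1, r5 -> r1=0x1b
body[4] add  r0, r1, r5 -> r0=0x36
body[5] sub  r5, r1, #11 -> r5=0x10
epilogue: pop r5=0x1b, sp=0x99
epilogue: pop r2=0xd5, sp=0x9a
epilogue: pop r1=0xf7, sp=0x9b
epilogue: pop r0=0x1e, sp=0x9c
r3 is caller-saved -> body value

REG = 0xf3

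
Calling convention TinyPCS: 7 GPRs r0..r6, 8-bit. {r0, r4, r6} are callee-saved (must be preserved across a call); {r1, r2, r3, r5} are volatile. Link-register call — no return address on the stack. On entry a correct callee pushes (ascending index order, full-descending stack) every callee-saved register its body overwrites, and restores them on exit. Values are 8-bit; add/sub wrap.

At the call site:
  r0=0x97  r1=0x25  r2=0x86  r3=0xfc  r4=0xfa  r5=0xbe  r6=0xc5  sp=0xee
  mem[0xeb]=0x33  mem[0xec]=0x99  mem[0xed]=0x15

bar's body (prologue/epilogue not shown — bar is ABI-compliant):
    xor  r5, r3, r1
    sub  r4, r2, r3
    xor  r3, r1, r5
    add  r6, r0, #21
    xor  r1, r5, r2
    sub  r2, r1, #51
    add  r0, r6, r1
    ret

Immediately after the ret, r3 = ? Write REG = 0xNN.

prologue: push r0 -> mem[0xed]=0x97, sp=0xed
prologue: push r4 -> mem[0xec]=0xfa, sp=0xec
prologue: push r6 -> mem[0xeb]=0xc5, sp=0xeb
body[0] xor  r5, r3, r1 -> r5=0xd9
body[1] sub  r4, r2, r3 -> r4=0x8a
body[2] xor  r3, r1, r5 -> r3=0xfc
body[3] add  r6, r0, #21 -> r6=0xac
body[4] xor  r1, r5, r2 -> r1=0x5f
body[5] sub  r2, r1, #51 -> r2=0x2c
body[6] add  r0, r6, r1 -> r0=0x0b
epilogue: pop r6=0xc5, sp=0xec
epilogue: pop r4=0xfa, sp=0xed
epilogue: pop r0=0x97, sp=0xee
r3 is caller-saved -> body value

REG = 0xfc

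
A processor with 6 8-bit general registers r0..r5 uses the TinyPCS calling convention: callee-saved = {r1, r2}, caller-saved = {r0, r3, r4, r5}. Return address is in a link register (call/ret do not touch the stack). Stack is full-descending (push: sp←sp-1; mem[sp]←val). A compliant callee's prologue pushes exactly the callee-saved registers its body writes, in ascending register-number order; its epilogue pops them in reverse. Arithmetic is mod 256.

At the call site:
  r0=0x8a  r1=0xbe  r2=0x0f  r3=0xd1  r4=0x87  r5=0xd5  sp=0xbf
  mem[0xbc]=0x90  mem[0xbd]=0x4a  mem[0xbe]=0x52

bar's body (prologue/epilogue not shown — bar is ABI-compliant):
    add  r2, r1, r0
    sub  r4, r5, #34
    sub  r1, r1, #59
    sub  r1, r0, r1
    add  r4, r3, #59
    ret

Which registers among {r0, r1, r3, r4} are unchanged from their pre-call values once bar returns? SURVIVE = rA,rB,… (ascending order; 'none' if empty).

prologue: push r1 -> mem[0xbe]=0xbe, sp=0xbe
prologue: push r2 -> mem[0xbd]=0x0f, sp=0xbd
body[0] add  r2, r1, r0 -> r2=0x48
body[1] sub  r4, r5, #34 -> r4=0xb3
body[2] sub  r1, r1, #59 -> r1=0x83
body[3] sub  r1, r0, r1 -> r1=0x07
body[4] add  r4, r3, #59 -> r4=0x0c
epilogue: pop r2=0x0f, sp=0xbe
epilogue: pop r1=0xbe, sp=0xbf
r0: caller-saved, written=False
r1: callee-saved, written=True
r3: caller-saved, written=False
r4: caller-saved, written=True

SURVIVE = r0,r1,r3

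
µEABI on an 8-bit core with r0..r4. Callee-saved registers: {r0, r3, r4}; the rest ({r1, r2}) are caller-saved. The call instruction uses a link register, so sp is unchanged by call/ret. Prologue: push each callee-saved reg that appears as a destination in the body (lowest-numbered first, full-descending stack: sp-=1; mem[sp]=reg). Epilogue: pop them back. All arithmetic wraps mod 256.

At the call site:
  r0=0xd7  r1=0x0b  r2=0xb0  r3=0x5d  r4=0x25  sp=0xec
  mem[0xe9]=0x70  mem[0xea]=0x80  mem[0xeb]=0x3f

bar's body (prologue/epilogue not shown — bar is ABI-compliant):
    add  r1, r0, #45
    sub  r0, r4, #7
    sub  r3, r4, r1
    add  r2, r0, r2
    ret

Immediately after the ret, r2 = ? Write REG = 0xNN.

prologue: push r0 -> mem[0xeb]=0xd7, sp=0xeb
prologue: push r3 -> mem[0xea]=0x5d, sp=0xea
body[0] add  r1, r0, #45 -> r1=0x04
body[1] sub  r0, r4, #7 -> r0=0x1e
body[2] sub  r3, r4, r1 -> r3=0x21
body[3] add  r2, r0, r2 -> r2=0xce
epilogue: pop r3=0x5d, sp=0xeb
epilogue: pop r0=0xd7, sp=0xec
r2 is caller-saved -> body value

REG = 0xce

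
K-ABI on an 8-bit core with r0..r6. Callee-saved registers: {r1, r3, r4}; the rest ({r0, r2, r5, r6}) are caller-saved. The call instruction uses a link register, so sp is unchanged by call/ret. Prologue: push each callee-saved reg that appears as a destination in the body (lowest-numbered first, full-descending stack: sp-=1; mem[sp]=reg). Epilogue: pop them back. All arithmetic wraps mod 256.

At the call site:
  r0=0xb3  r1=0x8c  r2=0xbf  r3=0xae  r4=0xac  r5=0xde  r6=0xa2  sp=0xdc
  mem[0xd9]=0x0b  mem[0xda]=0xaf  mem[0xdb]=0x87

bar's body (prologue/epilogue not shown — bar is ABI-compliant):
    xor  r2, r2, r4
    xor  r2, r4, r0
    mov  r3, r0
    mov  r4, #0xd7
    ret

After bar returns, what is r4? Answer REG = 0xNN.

REG = 0xac

prologue: push r3 → mem[0xdb]=0xae, sp=0xdb
prologue: push r4 → mem[0xda]=0xac, sp=0xda
body[0] xor  r2, r2, r4 → r2=0x13
body[1] xor  r2, r4, r0 → r2=0x1f
body[2] mov  r3, r0 → r3=0xb3
body[3] mov  r4, #0xd7 → r4=0xd7
epilogue: pop r4=0xac, sp=0xdb
epilogue: pop r3=0xae, sp=0xdc
r4 is callee-saved → restored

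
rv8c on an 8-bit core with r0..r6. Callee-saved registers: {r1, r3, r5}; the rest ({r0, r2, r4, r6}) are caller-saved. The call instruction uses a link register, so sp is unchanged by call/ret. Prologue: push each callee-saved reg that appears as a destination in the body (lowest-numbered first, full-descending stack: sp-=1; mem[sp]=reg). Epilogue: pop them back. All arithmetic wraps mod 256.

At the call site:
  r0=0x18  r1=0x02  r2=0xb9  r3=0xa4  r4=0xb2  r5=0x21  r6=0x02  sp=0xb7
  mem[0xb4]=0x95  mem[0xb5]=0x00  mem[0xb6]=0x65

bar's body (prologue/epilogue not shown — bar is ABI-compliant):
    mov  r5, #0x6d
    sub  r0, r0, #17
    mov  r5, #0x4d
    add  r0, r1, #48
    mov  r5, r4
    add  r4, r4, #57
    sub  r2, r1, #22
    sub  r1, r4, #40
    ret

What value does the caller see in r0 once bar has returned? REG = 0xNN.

REG = 0x32

prologue: push r1 → mem[0xb6]=0x02, sp=0xb6
prologue: push r5 → mem[0xb5]=0x21, sp=0xb5
body[0] mov  r5, #0x6d → r5=0x6d
body[1] sub  r0, r0, #17 → r0=0x07
body[2] mov  r5, #0x4d → r5=0x4d
body[3] add  r0, r1, #48 → r0=0x32
body[4] mov  r5, r4 → r5=0xb2
body[5] add  r4, r4, #57 → r4=0xeb
body[6] sub  r2, r1, #22 → r2=0xec
body[7] sub  r1, r4, #40 → r1=0xc3
epilogue: pop r5=0x21, sp=0xb6
epilogue: pop r1=0x02, sp=0xb7
r0 is caller-saved → body value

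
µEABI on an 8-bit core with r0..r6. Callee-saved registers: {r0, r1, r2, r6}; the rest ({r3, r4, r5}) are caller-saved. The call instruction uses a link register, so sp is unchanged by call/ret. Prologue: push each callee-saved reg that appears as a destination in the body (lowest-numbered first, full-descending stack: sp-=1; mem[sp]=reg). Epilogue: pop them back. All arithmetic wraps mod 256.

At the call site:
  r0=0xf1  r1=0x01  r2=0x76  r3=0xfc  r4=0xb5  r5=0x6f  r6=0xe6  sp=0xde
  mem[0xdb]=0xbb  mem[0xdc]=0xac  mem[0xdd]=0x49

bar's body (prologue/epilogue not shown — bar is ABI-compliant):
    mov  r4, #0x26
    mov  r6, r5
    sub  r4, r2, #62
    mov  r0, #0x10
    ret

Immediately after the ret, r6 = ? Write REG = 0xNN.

REG = 0xe6

prologue: push r0 -> mem[0xdd]=0xf1, sp=0xdd
prologue: push r6 -> mem[0xdc]=0xe6, sp=0xdc
body[0] mov  r4, #0x26 -> r4=0x26
body[1] mov  r6, r5 -> r6=0x6f
body[2] sub  r4, r2, #62 -> r4=0x38
body[3] mov  r0, #0x10 -> r0=0x10
epilogue: pop r6=0xe6, sp=0xdd
epilogue: pop r0=0xf1, sp=0xde
r6 is callee-saved -> restored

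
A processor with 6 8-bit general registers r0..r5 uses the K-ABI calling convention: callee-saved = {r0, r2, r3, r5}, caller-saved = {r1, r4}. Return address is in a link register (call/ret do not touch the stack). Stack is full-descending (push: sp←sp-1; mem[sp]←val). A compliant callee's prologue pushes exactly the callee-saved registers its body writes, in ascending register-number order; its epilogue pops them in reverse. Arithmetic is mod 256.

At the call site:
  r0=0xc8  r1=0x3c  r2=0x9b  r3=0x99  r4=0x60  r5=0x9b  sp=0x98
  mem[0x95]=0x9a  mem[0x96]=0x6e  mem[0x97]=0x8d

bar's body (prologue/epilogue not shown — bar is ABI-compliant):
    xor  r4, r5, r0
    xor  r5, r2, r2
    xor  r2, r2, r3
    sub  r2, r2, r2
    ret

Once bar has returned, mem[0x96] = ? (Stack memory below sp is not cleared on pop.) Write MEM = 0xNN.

prologue: push r2 → mem[0x97]=0x9b, sp=0x97
prologue: push r5 → mem[0x96]=0x9b, sp=0x96
body[0] xor  r4, r5, r0 → r4=0x53
body[1] xor  r5, r2, r2 → r5=0x00
body[2] xor  r2, r2, r3 → r2=0x02
body[3] sub  r2, r2, r2 → r2=0x00
epilogue: pop r5=0x9b, sp=0x97
epilogue: pop r2=0x9b, sp=0x98
prologue pushed ['r2', 'r5'] at ['0x97', '0x96']

MEM = 0x9b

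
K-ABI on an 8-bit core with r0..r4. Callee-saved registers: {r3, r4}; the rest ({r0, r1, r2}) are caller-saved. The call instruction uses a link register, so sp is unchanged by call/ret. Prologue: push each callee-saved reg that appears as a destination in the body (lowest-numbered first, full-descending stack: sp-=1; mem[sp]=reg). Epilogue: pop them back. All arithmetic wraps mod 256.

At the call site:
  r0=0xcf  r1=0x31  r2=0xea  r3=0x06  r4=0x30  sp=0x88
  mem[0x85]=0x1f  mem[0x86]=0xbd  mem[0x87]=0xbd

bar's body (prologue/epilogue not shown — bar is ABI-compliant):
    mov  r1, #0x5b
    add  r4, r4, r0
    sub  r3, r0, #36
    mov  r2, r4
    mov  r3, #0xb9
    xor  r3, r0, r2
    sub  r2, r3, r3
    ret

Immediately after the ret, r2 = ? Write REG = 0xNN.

REG = 0x00

prologue: push r3 → mem[0x87]=0x06, sp=0x87
prologue: push r4 → mem[0x86]=0x30, sp=0x86
body[0] mov  r1, #0x5b → r1=0x5b
body[1] add  r4, r4, r0 → r4=0xff
body[2] sub  r3, r0, #36 → r3=0xab
body[3] mov  r2, r4 → r2=0xff
body[4] mov  r3, #0xb9 → r3=0xb9
body[5] xor  r3, r0, r2 → r3=0x30
body[6] sub  r2, r3, r3 → r2=0x00
epilogue: pop r4=0x30, sp=0x87
epilogue: pop r3=0x06, sp=0x88
r2 is caller-saved → body value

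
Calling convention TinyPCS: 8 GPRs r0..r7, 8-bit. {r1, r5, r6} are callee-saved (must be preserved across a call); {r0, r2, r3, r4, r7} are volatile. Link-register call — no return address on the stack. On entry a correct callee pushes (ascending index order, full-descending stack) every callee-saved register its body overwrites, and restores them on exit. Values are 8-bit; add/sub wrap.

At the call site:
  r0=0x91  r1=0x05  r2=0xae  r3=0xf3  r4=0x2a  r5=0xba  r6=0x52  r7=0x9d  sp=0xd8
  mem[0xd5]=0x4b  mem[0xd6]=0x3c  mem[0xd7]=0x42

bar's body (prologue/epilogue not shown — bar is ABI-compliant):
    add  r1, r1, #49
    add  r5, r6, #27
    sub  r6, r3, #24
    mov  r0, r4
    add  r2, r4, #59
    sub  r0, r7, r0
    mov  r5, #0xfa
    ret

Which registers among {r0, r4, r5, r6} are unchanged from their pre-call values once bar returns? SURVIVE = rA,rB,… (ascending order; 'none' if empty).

prologue: push r1 -> mem[0xd7]=0x05, sp=0xd7
prologue: push r5 -> mem[0xd6]=0xba, sp=0xd6
prologue: push r6 -> mem[0xd5]=0x52, sp=0xd5
body[0] add  r1, r1, #49 -> r1=0x36
body[1] add  r5, r6, #27 -> r5=0x6d
body[2] sub  r6, r3, #24 -> r6=0xdb
body[3] mov  r0, r4 -> r0=0x2a
body[4] add  r2, r4, #59 -> r2=0x65
body[5] sub  r0, r7, r0 -> r0=0x73
body[6] mov  r5, #0xfa -> r5=0xfa
epilogue: pop r6=0x52, sp=0xd6
epilogue: pop r5=0xba, sp=0xd7
epilogue: pop r1=0x05, sp=0xd8
r0: caller-saved, written=True
r4: caller-saved, written=False
r5: callee-saved, written=True
r6: callee-saved, written=True

SURVIVE = r4,r5,r6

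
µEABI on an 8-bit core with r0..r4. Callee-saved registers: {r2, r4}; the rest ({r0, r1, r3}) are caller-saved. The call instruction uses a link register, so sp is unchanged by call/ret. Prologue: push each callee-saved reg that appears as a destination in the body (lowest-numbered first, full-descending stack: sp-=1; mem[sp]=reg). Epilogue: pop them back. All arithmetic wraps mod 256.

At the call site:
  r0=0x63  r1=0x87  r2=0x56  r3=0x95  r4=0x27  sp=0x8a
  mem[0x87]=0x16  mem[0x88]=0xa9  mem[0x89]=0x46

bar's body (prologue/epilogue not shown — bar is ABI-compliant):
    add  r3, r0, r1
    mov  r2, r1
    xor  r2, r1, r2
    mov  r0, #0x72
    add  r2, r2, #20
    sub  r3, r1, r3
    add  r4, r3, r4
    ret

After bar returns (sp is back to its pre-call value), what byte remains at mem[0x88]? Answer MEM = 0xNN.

MEM = 0x27

prologue: push r2 → mem[0x89]=0x56, sp=0x89
prologue: push r4 → mem[0x88]=0x27, sp=0x88
body[0] add  r3, r0, r1 → r3=0xea
body[1] mov  r2, r1 → r2=0x87
body[2] xor  r2, r1, r2 → r2=0x00
body[3] mov  r0, #0x72 → r0=0x72
body[4] add  r2, r2, #20 → r2=0x14
body[5] sub  r3, r1, r3 → r3=0x9d
body[6] add  r4, r3, r4 → r4=0xc4
epilogue: pop r4=0x27, sp=0x89
epilogue: pop r2=0x56, sp=0x8a
prologue pushed ['r2', 'r4'] at ['0x89', '0x88']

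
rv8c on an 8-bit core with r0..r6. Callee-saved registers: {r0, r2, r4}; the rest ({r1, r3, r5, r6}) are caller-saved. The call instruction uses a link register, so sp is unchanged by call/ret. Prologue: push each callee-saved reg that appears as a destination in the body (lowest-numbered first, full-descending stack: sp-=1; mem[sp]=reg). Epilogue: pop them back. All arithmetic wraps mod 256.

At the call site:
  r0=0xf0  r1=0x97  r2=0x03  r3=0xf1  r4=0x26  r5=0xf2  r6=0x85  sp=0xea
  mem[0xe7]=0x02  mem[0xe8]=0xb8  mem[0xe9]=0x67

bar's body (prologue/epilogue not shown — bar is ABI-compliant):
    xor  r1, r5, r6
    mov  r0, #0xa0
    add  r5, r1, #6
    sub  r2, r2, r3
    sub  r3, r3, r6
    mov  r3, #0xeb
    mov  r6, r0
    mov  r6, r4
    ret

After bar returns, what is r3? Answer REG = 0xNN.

REG = 0xeb

prologue: push r0 → mem[0xe9]=0xf0, sp=0xe9
prologue: push r2 → mem[0xe8]=0x03, sp=0xe8
body[0] xor  r1, r5, r6 → r1=0x77
body[1] mov  r0, #0xa0 → r0=0xa0
body[2] add  r5, r1, #6 → r5=0x7d
body[3] sub  r2, r2, r3 → r2=0x12
body[4] sub  r3, r3, r6 → r3=0x6c
body[5] mov  r3, #0xeb → r3=0xeb
body[6] mov  r6, r0 → r6=0xa0
body[7] mov  r6, r4 → r6=0x26
epilogue: pop r2=0x03, sp=0xe9
epilogue: pop r0=0xf0, sp=0xea
r3 is caller-saved → body value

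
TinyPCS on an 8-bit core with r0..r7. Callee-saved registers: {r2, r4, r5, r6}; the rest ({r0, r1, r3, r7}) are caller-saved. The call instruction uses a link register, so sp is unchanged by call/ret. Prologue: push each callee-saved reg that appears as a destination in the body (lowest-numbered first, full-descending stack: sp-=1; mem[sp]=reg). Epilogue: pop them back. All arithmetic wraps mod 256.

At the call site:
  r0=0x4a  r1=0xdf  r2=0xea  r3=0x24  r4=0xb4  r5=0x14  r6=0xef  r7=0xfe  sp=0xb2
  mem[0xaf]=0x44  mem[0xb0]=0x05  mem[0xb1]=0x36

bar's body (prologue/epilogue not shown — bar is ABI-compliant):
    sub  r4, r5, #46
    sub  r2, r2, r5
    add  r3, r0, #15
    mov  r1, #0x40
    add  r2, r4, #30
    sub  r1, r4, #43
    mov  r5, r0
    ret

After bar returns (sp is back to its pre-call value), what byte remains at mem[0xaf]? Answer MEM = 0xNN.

prologue: push r2 → mem[0xb1]=0xea, sp=0xb1
prologue: push r4 → mem[0xb0]=0xb4, sp=0xb0
prologue: push r5 → mem[0xaf]=0x14, sp=0xaf
body[0] sub  r4, r5, #46 → r4=0xe6
body[1] sub  r2, r2, r5 → r2=0xd6
body[2] add  r3, r0, #15 → r3=0x59
body[3] mov  r1, #0x40 → r1=0x40
body[4] add  r2, r4, #30 → r2=0x04
body[5] sub  r1, r4, #43 → r1=0xbb
body[6] mov  r5, r0 → r5=0x4a
epilogue: pop r5=0x14, sp=0xb0
epilogue: pop r4=0xb4, sp=0xb1
epilogue: pop r2=0xea, sp=0xb2
prologue pushed ['r2', 'r4', 'r5'] at ['0xb1', '0xb0', '0xaf']

MEM = 0x14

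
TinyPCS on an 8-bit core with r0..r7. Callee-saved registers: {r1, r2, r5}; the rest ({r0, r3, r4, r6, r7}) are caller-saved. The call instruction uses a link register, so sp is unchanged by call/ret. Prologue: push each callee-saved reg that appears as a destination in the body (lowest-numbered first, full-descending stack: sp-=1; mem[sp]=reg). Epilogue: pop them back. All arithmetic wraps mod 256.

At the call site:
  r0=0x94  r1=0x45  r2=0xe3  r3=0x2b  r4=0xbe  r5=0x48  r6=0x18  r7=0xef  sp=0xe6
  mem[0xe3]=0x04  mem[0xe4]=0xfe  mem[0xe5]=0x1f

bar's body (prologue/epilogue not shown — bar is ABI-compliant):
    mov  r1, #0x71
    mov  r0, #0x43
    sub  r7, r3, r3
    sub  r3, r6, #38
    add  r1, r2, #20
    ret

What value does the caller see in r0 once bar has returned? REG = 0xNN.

REG = 0x43

prologue: push r1 -> mem[0xe5]=0x45, sp=0xe5
body[0] mov  r1, #0x71 -> r1=0x71
body[1] mov  r0, #0x43 -> r0=0x43
body[2] sub  r7, r3, r3 -> r7=0x00
body[3] sub  r3, r6, #38 -> r3=0xf2
body[4] add  r1, r2, #20 -> r1=0xf7
epilogue: pop r1=0x45, sp=0xe6
r0 is caller-saved -> body value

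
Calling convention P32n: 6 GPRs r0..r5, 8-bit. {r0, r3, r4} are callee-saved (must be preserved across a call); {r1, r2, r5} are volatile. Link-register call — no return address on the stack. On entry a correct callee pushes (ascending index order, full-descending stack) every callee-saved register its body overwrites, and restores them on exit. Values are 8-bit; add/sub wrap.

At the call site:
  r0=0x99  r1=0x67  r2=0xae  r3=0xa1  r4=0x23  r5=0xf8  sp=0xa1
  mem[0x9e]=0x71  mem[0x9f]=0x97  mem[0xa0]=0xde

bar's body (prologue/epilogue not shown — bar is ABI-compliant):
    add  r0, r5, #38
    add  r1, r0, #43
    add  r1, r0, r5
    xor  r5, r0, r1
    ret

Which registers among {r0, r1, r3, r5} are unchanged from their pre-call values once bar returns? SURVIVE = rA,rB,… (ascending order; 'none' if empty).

prologue: push r0 -> mem[0xa0]=0x99, sp=0xa0
body[0] add  r0, r5, #38 -> r0=0x1e
body[1] add  r1, r0, #43 -> r1=0x49
body[2] add  r1, r0, r5 -> r1=0x16
body[3] xor  r5, r0, r1 -> r5=0x08
epilogue: pop r0=0x99, sp=0xa1
r0: callee-saved, written=True
r1: caller-saved, written=True
r3: callee-saved, written=False
r5: caller-saved, written=True

SURVIVE = r0,r3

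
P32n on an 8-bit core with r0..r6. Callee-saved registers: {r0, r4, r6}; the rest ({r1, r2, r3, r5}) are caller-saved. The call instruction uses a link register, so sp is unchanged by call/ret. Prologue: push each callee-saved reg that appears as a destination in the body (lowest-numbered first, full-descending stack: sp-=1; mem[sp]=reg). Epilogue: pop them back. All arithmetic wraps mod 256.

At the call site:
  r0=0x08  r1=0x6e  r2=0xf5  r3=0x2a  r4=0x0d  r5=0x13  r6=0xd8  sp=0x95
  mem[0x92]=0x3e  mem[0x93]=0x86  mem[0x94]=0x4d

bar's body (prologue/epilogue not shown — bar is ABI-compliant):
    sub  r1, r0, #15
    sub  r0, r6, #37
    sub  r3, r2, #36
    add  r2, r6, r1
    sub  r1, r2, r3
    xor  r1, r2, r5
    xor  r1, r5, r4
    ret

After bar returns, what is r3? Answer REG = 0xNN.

REG = 0xd1

prologue: push r0 → mem[0x94]=0x08, sp=0x94
body[0] sub  r1, r0, #15 → r1=0xf9
body[1] sub  r0, r6, #37 → r0=0xb3
body[2] sub  r3, r2, #36 → r3=0xd1
body[3] add  r2, r6, r1 → r2=0xd1
body[4] sub  r1, r2, r3 → r1=0x00
body[5] xor  r1, r2, r5 → r1=0xc2
body[6] xor  r1, r5, r4 → r1=0x1e
epilogue: pop r0=0x08, sp=0x95
r3 is caller-saved → body value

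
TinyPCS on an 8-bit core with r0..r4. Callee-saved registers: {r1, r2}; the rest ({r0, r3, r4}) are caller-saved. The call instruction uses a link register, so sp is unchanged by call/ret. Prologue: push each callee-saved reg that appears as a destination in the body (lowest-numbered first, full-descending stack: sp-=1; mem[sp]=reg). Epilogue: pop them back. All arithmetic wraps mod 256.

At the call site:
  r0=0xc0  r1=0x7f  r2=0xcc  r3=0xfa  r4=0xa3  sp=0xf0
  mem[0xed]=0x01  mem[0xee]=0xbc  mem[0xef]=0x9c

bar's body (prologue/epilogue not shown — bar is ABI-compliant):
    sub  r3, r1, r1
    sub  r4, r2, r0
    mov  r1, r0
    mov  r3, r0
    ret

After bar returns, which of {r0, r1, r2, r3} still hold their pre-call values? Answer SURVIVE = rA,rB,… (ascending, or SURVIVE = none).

prologue: push r1 -> mem[0xef]=0x7f, sp=0xef
body[0] sub  r3, r1, r1 -> r3=0x00
body[1] sub  r4, r2, r0 -> r4=0x0c
body[2] mov  r1, r0 -> r1=0xc0
body[3] mov  r3, r0 -> r3=0xc0
epilogue: pop r1=0x7f, sp=0xf0
r0: caller-saved, written=False
r1: callee-saved, written=True
r2: callee-saved, written=False
r3: caller-saved, written=True

SURVIVE = r0,r1,r2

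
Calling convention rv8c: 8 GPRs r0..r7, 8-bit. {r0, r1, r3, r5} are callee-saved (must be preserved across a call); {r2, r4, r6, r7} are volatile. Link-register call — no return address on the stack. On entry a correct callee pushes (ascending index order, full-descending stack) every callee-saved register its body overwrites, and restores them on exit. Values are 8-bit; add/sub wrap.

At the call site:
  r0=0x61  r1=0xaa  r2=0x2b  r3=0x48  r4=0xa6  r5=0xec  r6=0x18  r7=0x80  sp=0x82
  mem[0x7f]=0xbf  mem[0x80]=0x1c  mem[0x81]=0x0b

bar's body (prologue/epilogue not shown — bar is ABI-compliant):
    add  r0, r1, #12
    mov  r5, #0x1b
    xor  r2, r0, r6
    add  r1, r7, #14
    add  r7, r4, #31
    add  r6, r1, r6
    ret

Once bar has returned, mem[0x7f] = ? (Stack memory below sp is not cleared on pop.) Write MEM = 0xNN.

prologue: push r0 → mem[0x81]=0x61, sp=0x81
prologue: push r1 → mem[0x80]=0xaa, sp=0x80
prologue: push r5 → mem[0x7f]=0xec, sp=0x7f
body[0] add  r0, r1, #12 → r0=0xb6
body[1] mov  r5, #0x1b → r5=0x1b
body[2] xor  r2, r0, r6 → r2=0xae
body[3] add  r1, r7, #14 → r1=0x8e
body[4] add  r7, r4, #31 → r7=0xc5
body[5] add  r6, r1, r6 → r6=0xa6
epilogue: pop r5=0xec, sp=0x80
epilogue: pop r1=0xaa, sp=0x81
epilogue: pop r0=0x61, sp=0x82
prologue pushed ['r0', 'r1', 'r5'] at ['0x81', '0x80', '0x7f']

MEM = 0xec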